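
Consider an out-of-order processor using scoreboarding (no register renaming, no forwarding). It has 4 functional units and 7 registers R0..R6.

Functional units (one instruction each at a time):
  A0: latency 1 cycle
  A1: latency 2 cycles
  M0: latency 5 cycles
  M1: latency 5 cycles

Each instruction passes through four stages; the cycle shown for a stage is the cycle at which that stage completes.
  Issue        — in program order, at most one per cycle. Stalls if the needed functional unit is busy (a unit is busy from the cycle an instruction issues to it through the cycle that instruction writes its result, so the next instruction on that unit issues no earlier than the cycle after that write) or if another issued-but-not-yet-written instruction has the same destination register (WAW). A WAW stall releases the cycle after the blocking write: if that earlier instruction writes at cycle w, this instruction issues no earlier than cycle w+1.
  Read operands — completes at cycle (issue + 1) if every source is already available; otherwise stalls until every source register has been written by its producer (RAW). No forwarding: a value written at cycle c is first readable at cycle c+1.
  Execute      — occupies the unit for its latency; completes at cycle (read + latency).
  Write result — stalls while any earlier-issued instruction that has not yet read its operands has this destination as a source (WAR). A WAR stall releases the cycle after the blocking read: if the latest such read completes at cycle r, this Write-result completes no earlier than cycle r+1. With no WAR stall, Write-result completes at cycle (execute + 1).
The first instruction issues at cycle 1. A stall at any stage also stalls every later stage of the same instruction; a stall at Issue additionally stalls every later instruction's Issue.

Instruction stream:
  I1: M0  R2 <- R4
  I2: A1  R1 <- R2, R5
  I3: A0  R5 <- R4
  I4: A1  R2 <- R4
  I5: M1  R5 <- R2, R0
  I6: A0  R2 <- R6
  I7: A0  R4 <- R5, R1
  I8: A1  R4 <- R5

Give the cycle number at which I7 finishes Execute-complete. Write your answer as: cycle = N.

t=1  I1 issues→M0
t=2  I1 reads · I2 issues→A1
t=3  I3 issues→A0
t=4  I3 reads
t=5  I3 exec-done
t=7  I1 exec-done
t=8  I1 writes R2
t=9  I2 reads
t=10  I3 writes R5
t=11  I2 exec-done
t=12  I2 writes R1
t=13  I4 issues→A1
t=14  I4 reads · I5 issues→M1
t=16  I4 exec-done
t=17  I4 writes R2
t=18  I5 reads · I6 issues→A0
t=19  I6 reads
t=20  I6 exec-done
t=21  I6 writes R2
t=22  I7 issues→A0
t=23  I5 exec-done
t=24  I5 writes R5
t=25  I7 reads
t=26  I7 exec-done
t=27  I7 writes R4
t=28  I8 issues→A1
t=29  I8 reads
t=31  I8 exec-done
t=32  I8 writes R4

cycle = 26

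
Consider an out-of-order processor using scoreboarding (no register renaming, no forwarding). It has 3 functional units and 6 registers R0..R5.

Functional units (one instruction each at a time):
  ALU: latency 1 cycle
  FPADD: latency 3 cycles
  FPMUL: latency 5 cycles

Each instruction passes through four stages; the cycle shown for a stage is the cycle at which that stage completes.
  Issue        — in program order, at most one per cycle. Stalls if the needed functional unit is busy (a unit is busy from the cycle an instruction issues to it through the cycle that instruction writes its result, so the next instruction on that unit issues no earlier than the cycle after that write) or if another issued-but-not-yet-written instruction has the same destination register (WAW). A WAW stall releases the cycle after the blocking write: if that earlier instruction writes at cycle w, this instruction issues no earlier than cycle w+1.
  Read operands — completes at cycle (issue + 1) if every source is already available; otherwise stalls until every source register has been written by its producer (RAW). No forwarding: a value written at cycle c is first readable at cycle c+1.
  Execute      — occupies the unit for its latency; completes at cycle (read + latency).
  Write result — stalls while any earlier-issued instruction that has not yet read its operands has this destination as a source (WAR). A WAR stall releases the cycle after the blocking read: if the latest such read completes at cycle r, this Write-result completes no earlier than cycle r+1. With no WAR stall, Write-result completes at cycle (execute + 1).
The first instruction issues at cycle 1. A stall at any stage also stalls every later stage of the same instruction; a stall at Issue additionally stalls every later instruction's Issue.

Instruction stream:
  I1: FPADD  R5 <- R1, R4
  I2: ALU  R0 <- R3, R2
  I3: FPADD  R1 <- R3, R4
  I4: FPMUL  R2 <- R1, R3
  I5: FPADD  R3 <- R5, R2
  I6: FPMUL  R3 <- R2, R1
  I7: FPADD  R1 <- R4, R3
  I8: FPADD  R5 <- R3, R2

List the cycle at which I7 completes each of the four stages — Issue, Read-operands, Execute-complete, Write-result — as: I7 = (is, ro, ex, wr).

I7 = (26, 33, 36, 37)

1) issue 1, read 2, done 5, write 6
2) issue 2, read 3, done 4, write 5
3) issue 7, read 8, done 11, write 12  <struct: FPADD busy until I1 writes@6>
4) issue 8, read 13, done 18, write 19  <RAW R1: wait I3 write@12>
5) issue 13, read 20, done 23, write 24  <struct: FPADD busy until I3 writes@12 / RAW R2: wait I4 write@19>
6) issue 25, read 26, done 31, write 32  <WAW R3: wait I5 write@24>
7) issue 26, read 33, done 36, write 37  <RAW R3: wait I6 write@32>
8) issue 38, read 39, done 42, write 43  <struct: FPADD busy until I7 writes@37>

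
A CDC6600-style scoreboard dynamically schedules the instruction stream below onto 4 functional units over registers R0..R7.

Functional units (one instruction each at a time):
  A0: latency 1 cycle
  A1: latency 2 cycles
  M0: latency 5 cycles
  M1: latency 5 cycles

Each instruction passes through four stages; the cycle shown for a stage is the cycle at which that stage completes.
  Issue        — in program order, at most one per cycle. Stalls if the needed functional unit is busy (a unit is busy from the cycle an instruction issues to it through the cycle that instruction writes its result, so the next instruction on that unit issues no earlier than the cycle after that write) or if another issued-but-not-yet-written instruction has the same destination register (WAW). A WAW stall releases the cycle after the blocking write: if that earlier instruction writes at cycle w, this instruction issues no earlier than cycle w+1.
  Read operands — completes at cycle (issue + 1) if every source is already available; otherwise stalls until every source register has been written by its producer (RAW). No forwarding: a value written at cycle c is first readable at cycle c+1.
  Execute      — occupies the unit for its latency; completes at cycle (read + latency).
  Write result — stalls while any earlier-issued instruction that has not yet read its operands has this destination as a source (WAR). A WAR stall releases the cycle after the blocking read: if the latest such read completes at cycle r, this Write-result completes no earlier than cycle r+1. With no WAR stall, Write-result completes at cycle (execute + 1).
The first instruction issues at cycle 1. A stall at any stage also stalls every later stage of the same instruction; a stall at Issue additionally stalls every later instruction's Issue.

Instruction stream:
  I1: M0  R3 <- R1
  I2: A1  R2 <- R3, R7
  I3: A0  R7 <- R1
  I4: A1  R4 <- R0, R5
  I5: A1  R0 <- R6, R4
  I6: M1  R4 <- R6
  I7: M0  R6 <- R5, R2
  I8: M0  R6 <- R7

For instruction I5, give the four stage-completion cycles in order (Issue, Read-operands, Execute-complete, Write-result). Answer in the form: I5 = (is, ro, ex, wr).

I5 = (18, 19, 21, 22)

c1: I1 issues→M0
c2: I1 reads | I2 issues→A1
c3: I3 issues→A0
c4: I3 reads
c5: I3 exec-done
c7: I1 exec-done
c8: I1 writes R3
c9: I2 reads
c10: I3 writes R7
c11: I2 exec-done
c12: I2 writes R2
c13: I4 issues→A1
c14: I4 reads
c16: I4 exec-done
c17: I4 writes R4
c18: I5 issues→A1
c19: I5 reads | I6 issues→M1
c20: I6 reads | I7 issues→M0
c21: I5 exec-done | I7 reads
c22: I5 writes R0
c25: I6 exec-done
c26: I6 writes R4 | I7 exec-done
c27: I7 writes R6
c28: I8 issues→M0
c29: I8 reads
c34: I8 exec-done
c35: I8 writes R6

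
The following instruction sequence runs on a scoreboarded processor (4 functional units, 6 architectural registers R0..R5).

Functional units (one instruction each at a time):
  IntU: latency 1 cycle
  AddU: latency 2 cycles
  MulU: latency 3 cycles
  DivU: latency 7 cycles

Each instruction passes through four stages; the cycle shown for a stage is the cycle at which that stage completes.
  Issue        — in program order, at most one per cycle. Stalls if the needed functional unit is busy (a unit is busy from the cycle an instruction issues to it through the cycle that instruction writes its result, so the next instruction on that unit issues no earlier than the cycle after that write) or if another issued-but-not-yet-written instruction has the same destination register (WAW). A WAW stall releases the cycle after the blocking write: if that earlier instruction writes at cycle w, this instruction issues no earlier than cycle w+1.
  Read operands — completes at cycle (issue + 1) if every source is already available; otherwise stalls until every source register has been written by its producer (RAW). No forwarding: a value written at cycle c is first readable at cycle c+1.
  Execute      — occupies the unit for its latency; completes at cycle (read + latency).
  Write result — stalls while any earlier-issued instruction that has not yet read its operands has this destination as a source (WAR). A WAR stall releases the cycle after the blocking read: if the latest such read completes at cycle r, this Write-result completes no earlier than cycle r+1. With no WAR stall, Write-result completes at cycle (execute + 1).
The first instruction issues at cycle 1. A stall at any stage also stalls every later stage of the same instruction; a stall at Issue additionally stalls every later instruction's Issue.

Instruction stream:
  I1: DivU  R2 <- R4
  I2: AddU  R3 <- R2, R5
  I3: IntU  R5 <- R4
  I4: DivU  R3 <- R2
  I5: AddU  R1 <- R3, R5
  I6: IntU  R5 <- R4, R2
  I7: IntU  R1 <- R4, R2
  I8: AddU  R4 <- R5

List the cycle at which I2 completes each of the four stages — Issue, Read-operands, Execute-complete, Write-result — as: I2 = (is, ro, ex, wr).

  I1 | 1 | 2 | 9 | 10
  I2 | 2 | 11 | 13 | 14   RAW R2: wait I1 write@10
  I3 | 3 | 4 | 5 | 12   WAR R5: wait I2 read@11
  I4 | 15 | 16 | 23 | 24   WAW R3: wait I2 write@14
  I5 | 16 | 25 | 27 | 28   RAW R3: wait I4 write@24
  I6 | 17 | 18 | 19 | 26   WAR R5: wait I5 read@25
  I7 | 29 | 30 | 31 | 32   WAW R1: wait I5 write@28
  I8 | 30 | 31 | 33 | 34

I2 = (2, 11, 13, 14)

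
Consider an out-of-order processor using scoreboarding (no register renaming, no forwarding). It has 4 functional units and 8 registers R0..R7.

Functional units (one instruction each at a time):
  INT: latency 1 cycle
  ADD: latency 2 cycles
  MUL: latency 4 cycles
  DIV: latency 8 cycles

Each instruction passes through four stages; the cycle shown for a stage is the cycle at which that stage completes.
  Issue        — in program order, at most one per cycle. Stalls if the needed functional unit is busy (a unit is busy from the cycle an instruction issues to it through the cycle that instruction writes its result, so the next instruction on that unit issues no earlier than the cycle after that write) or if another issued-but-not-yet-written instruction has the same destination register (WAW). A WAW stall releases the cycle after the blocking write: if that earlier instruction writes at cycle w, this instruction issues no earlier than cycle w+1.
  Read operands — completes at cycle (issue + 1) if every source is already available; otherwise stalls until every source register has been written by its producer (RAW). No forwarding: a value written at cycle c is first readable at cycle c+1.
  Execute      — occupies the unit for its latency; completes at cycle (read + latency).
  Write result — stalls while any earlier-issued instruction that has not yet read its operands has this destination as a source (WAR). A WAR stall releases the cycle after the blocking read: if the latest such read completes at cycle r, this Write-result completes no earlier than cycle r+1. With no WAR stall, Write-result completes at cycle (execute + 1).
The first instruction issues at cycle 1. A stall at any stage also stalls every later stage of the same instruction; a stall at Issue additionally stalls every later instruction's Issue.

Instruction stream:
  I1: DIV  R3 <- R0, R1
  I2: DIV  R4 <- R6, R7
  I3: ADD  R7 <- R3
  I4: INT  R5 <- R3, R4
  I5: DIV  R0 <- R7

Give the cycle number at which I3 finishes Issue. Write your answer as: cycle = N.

I1  is:1  ro:2  ex:10  wr:11
I2  is:12  ro:13  ex:21  wr:22  — struct: DIV busy until I1 writes@11
I3  is:13  ro:14  ex:16  wr:17
I4  is:14  ro:23  ex:24  wr:25  — RAW R4: wait I2 write@22
I5  is:23  ro:24  ex:32  wr:33  — struct: DIV busy until I2 writes@22

cycle = 13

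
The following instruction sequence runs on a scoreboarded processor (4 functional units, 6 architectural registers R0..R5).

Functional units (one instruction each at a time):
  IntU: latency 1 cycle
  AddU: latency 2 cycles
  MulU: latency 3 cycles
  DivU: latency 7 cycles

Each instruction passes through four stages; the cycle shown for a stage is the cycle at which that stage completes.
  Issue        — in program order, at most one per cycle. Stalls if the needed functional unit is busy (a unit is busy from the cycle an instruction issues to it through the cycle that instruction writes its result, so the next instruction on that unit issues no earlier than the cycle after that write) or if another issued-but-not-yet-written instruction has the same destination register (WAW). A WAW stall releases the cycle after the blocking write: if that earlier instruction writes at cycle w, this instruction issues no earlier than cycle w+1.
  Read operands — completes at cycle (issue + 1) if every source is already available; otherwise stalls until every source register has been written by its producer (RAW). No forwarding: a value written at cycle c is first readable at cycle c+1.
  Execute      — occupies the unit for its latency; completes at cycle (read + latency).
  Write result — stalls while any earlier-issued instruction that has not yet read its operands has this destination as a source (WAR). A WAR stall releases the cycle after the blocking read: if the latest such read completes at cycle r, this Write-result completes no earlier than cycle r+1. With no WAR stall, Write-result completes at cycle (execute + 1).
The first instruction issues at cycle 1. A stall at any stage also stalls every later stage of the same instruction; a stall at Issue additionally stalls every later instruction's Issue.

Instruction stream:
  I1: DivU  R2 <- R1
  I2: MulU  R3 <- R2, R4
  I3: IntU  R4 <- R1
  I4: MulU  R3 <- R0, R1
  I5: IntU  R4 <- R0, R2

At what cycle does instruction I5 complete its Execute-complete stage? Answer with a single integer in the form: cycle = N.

  I1 | 1 | 2 | 9 | 10
  I2 | 2 | 11 | 14 | 15   RAW R2: wait I1 write@10
  I3 | 3 | 4 | 5 | 12   WAR R4: wait I2 read@11
  I4 | 16 | 17 | 20 | 21   struct: MulU busy until I2 writes@15
  I5 | 17 | 18 | 19 | 20

cycle = 19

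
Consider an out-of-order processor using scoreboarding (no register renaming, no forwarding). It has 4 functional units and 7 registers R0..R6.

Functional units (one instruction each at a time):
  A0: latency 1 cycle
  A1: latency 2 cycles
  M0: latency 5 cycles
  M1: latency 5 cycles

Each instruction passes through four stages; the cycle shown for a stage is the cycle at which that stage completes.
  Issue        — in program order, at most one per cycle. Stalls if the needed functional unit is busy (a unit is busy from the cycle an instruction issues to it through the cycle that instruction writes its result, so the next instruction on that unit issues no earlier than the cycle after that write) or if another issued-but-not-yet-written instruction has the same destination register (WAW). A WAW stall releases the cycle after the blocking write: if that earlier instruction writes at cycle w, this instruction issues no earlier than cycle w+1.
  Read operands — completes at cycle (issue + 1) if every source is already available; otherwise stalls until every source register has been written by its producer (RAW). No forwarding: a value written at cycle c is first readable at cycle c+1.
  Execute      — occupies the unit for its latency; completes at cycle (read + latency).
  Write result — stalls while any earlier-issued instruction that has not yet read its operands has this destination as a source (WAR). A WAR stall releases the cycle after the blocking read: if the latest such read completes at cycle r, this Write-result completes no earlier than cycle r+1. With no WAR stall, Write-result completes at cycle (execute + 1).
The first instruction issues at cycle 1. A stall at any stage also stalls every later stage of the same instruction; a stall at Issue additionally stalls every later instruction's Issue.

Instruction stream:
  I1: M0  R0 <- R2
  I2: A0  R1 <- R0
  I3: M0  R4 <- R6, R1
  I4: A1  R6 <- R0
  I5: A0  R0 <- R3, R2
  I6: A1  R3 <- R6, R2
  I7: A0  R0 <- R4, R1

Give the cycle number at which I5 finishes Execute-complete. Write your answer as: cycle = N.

I1 -> (1, 2, 7, 8)
I2 -> (2, 9, 10, 11)  // RAW R0: wait I1 write@8
I3 -> (9, 12, 17, 18)  // struct: M0 busy until I1 writes@8, RAW R1: wait I2 write@11
I4 -> (10, 11, 13, 14)
I5 -> (12, 13, 14, 15)  // struct: A0 busy until I2 writes@11
I6 -> (15, 16, 18, 19)  // struct: A1 busy until I4 writes@14
I7 -> (16, 19, 20, 21)  // RAW R4: wait I3 write@18

cycle = 14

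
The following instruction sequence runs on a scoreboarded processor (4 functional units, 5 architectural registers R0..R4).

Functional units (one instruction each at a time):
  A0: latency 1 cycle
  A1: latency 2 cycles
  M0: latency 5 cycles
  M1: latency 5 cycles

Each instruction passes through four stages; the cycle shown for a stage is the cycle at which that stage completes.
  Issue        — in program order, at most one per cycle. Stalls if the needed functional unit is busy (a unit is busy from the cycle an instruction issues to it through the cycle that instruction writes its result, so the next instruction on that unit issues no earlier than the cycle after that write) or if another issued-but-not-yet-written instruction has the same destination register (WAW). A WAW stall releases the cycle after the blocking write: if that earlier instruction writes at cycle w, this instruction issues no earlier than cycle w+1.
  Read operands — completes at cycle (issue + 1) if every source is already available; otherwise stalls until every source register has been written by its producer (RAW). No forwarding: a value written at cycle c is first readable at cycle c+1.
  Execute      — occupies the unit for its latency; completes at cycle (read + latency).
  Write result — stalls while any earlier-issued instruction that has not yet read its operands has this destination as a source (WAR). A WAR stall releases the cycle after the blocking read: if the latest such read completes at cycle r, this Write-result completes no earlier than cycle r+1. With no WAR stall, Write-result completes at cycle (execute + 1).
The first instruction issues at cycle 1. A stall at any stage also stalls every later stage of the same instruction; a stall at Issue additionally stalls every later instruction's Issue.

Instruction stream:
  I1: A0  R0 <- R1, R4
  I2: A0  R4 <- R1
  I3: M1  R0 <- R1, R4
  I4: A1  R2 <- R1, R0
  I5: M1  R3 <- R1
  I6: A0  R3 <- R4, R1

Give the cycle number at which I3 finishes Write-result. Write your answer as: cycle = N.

cycle = 15

[I1] 1/2/3/4
[I2] 5/6/7/8  (struct: A0 busy until I1 writes@4)
[I3] 6/9/14/15  (RAW R4: wait I2 write@8)
[I4] 7/16/18/19  (RAW R0: wait I3 write@15)
[I5] 16/17/22/23  (struct: M1 busy until I3 writes@15)
[I6] 24/25/26/27  (WAW R3: wait I5 write@23)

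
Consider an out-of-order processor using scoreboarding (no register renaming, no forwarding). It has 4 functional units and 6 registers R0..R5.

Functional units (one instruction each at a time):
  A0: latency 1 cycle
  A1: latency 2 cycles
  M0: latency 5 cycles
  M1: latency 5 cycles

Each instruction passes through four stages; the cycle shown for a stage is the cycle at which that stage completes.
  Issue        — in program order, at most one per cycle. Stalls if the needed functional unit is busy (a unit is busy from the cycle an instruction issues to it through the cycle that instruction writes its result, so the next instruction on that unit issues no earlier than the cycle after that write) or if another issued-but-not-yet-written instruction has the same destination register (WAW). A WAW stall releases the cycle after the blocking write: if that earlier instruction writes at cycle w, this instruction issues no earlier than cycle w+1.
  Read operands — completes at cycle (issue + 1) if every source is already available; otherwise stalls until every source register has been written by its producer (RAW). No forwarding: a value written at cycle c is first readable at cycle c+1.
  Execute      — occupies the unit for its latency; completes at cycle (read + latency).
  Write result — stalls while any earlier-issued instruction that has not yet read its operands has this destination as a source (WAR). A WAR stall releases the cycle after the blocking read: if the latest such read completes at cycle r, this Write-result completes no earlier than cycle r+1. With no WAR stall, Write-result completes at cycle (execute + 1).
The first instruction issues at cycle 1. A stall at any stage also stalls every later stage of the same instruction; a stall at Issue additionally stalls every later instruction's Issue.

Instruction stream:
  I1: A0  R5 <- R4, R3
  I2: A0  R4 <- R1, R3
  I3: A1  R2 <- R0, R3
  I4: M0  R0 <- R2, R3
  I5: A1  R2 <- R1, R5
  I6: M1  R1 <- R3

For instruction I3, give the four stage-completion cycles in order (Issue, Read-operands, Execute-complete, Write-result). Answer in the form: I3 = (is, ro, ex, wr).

I3 = (6, 7, 9, 10)

1) issue 1, read 2, done 3, write 4
2) issue 5, read 6, done 7, write 8  <struct: A0 busy until I1 writes@4>
3) issue 6, read 7, done 9, write 10
4) issue 7, read 11, done 16, write 17  <RAW R2: wait I3 write@10>
5) issue 11, read 12, done 14, write 15  <struct: A1 busy until I3 writes@10>
6) issue 12, read 13, done 18, write 19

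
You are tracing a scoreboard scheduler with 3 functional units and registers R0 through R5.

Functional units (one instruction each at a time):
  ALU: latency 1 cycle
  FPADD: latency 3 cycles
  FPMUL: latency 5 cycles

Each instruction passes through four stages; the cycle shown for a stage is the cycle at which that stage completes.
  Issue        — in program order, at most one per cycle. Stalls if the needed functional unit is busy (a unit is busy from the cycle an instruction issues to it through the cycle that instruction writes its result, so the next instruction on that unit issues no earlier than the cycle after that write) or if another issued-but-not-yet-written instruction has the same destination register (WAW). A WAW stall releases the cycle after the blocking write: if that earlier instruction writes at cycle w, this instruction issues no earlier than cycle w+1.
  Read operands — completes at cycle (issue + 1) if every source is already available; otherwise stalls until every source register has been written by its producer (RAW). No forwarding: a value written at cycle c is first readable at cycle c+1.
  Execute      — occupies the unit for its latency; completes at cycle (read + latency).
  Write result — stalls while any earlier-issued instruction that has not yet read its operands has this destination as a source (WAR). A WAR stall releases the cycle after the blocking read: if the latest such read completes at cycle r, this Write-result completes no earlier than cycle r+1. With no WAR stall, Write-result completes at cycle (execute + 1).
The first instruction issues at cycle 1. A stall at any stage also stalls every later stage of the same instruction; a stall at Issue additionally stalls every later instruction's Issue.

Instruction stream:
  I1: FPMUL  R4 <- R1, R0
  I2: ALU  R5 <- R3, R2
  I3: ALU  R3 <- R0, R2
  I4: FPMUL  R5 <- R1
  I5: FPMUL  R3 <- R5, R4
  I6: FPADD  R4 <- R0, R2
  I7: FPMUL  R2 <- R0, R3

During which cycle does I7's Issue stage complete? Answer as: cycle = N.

cycle 1: I1→FPMUL
cycle 2: I1 RO | I2→ALU
cycle 3: I2 RO
cycle 4: I2 EX
cycle 5: I2 WR R5
cycle 6: I3→ALU
cycle 7: I1 EX | I3 RO
cycle 8: I1 WR R4 | I3 EX
cycle 9: I3 WR R3 | I4→FPMUL
cycle 10: I4 RO
cycle 15: I4 EX
cycle 16: I4 WR R5
cycle 17: I5→FPMUL
cycle 18: I5 RO | I6→FPADD
cycle 19: I6 RO
cycle 22: I6 EX
cycle 23: I5 EX | I6 WR R4
cycle 24: I5 WR R3
cycle 25: I7→FPMUL
cycle 26: I7 RO
cycle 31: I7 EX
cycle 32: I7 WR R2

cycle = 25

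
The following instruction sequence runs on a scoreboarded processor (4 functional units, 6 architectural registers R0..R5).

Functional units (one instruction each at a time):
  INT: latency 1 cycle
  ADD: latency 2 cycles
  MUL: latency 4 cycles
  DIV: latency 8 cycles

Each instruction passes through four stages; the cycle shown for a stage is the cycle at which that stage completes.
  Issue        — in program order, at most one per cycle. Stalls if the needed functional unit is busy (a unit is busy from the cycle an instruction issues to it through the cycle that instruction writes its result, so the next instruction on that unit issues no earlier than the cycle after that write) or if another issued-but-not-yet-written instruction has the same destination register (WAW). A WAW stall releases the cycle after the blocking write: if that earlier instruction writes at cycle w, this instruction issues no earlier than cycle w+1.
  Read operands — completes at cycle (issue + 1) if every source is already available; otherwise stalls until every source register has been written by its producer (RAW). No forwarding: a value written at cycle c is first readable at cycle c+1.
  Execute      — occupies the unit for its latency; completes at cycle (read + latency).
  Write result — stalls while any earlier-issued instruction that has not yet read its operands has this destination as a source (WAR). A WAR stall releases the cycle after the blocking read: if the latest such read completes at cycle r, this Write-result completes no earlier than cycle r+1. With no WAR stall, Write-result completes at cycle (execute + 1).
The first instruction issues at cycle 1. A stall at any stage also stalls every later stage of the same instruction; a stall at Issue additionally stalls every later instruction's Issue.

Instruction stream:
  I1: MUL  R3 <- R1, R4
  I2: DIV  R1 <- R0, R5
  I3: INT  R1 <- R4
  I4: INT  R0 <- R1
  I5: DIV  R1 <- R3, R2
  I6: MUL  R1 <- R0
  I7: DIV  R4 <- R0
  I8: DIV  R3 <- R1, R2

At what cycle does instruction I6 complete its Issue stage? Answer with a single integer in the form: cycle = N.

cycle 1: I1 issues→MUL
cycle 2: I1 reads; I2 issues→DIV
cycle 3: I2 reads
cycle 6: I1 exec-done
cycle 7: I1 writes R3
cycle 11: I2 exec-done
cycle 12: I2 writes R1
cycle 13: I3 issues→INT
cycle 14: I3 reads
cycle 15: I3 exec-done
cycle 16: I3 writes R1
cycle 17: I4 issues→INT
cycle 18: I4 reads; I5 issues→DIV
cycle 19: I4 exec-done; I5 reads
cycle 20: I4 writes R0
cycle 27: I5 exec-done
cycle 28: I5 writes R1
cycle 29: I6 issues→MUL
cycle 30: I6 reads; I7 issues→DIV
cycle 31: I7 reads
cycle 34: I6 exec-done
cycle 35: I6 writes R1
cycle 39: I7 exec-done
cycle 40: I7 writes R4
cycle 41: I8 issues→DIV
cycle 42: I8 reads
cycle 50: I8 exec-done
cycle 51: I8 writes R3

cycle = 29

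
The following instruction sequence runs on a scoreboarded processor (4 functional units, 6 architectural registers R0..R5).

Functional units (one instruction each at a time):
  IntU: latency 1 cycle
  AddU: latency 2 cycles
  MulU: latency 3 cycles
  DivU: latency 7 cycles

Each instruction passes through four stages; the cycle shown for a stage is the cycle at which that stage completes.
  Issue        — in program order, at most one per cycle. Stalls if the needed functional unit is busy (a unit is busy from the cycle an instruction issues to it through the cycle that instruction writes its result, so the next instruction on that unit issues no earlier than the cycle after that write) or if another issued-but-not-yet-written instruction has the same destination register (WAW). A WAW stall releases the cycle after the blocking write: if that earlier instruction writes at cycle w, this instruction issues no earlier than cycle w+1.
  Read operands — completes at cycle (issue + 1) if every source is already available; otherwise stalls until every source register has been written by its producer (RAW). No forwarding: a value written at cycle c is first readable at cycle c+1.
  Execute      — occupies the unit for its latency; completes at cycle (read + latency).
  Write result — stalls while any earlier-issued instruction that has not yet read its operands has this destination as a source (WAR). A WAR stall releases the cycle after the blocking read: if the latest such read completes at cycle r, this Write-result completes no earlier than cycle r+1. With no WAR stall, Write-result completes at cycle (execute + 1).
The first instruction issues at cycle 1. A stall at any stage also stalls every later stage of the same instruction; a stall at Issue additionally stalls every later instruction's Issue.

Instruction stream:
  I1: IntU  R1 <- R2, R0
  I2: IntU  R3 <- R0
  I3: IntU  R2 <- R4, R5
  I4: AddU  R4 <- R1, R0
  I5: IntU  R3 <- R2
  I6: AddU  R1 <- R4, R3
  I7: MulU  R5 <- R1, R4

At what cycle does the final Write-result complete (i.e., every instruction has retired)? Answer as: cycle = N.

[I1] 1/2/3/4
[I2] 5/6/7/8  (struct: IntU busy until I1 writes@4)
[I3] 9/10/11/12  (struct: IntU busy until I2 writes@8)
[I4] 10/11/13/14
[I5] 13/14/15/16  (struct: IntU busy until I3 writes@12)
[I6] 15/17/19/20  (struct: AddU busy until I4 writes@14; RAW R3: wait I5 write@16)
[I7] 16/21/24/25  (RAW R1: wait I6 write@20)

cycle = 25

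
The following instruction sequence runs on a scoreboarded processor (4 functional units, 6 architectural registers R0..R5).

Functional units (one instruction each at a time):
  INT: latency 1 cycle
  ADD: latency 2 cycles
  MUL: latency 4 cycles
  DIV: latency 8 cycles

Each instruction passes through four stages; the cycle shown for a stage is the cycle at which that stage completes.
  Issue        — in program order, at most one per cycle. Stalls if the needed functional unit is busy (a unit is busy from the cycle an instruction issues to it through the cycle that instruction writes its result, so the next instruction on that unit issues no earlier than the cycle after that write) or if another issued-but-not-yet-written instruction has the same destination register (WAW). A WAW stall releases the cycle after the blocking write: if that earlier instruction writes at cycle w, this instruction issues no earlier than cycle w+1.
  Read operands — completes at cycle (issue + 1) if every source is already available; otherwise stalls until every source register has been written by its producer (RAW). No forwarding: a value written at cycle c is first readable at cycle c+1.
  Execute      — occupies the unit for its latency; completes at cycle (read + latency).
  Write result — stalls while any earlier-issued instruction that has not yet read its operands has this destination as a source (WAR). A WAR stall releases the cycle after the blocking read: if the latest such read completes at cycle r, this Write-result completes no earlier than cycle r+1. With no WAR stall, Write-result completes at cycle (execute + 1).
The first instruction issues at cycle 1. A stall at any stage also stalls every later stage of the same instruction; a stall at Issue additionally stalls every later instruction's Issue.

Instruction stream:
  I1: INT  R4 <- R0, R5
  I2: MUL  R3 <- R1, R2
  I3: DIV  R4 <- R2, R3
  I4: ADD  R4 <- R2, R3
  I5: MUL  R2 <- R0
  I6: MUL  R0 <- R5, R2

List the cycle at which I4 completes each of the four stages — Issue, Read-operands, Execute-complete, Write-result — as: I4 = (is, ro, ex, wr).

  I1 | 1 | 2 | 3 | 4
  I2 | 2 | 3 | 7 | 8
  I3 | 5 | 9 | 17 | 18   WAW R4: wait I1 write@4 · RAW R3: wait I2 write@8
  I4 | 19 | 20 | 22 | 23   WAW R4: wait I3 write@18
  I5 | 20 | 21 | 25 | 26
  I6 | 27 | 28 | 32 | 33   struct: MUL busy until I5 writes@26

I4 = (19, 20, 22, 23)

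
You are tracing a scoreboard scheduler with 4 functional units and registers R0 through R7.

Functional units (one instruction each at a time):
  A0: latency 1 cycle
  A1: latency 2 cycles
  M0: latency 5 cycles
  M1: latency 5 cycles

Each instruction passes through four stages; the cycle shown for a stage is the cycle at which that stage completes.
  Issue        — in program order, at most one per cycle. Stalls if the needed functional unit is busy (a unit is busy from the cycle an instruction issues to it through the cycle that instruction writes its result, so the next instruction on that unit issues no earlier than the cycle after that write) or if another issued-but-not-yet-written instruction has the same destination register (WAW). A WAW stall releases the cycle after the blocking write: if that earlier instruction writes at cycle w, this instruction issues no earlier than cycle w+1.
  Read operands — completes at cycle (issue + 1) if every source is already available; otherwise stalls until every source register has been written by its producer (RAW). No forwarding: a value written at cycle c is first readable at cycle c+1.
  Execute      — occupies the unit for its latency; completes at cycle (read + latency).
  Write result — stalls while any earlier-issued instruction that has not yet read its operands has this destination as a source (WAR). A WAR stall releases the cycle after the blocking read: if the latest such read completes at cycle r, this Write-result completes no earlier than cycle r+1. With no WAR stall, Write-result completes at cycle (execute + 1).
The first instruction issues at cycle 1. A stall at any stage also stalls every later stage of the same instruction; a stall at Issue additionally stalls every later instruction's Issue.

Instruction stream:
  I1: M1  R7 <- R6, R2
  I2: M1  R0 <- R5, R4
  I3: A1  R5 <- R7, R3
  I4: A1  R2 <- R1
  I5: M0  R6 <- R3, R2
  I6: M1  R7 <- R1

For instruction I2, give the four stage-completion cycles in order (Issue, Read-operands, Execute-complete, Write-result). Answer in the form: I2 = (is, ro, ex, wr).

t=1  I1→M1
t=2  I1 RO
t=7  I1 EX
t=8  I1 WR R7
t=9  I2→M1
t=10  I2 RO | I3→A1
t=11  I3 RO
t=13  I3 EX
t=14  I3 WR R5
t=15  I2 EX | I4→A1
t=16  I2 WR R0 | I4 RO | I5→M0
t=17  I6→M1
t=18  I4 EX | I6 RO
t=19  I4 WR R2
t=20  I5 RO
t=23  I6 EX
t=24  I6 WR R7
t=25  I5 EX
t=26  I5 WR R6

I2 = (9, 10, 15, 16)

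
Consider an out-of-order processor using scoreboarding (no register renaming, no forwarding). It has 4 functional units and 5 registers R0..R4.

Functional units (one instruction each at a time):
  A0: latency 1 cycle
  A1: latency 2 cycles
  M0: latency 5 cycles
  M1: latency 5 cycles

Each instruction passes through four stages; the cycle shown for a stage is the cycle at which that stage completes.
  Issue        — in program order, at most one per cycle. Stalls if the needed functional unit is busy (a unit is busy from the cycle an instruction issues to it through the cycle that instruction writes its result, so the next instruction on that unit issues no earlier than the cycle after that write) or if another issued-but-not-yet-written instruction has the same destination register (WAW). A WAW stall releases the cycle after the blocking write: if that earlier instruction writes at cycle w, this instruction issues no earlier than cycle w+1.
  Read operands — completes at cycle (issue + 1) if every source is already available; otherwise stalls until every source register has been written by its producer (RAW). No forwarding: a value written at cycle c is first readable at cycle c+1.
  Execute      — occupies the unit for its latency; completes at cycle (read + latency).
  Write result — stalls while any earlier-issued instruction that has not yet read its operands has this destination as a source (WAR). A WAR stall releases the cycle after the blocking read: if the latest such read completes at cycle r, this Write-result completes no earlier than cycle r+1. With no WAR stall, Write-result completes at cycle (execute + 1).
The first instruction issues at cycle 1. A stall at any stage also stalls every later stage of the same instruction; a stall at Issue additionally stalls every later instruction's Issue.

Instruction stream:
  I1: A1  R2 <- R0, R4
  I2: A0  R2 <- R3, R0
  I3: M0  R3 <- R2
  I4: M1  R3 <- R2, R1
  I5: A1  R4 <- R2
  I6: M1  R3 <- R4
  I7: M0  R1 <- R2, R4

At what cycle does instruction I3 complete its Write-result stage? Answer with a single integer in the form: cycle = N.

cycle = 16

  I1 | 1 | 2 | 4 | 5
  I2 | 6 | 7 | 8 | 9   WAW R2: wait I1 write@5
  I3 | 7 | 10 | 15 | 16   RAW R2: wait I2 write@9
  I4 | 17 | 18 | 23 | 24   WAW R3: wait I3 write@16
  I5 | 18 | 19 | 21 | 22
  I6 | 25 | 26 | 31 | 32   struct: M1 busy until I4 writes@24
  I7 | 26 | 27 | 32 | 33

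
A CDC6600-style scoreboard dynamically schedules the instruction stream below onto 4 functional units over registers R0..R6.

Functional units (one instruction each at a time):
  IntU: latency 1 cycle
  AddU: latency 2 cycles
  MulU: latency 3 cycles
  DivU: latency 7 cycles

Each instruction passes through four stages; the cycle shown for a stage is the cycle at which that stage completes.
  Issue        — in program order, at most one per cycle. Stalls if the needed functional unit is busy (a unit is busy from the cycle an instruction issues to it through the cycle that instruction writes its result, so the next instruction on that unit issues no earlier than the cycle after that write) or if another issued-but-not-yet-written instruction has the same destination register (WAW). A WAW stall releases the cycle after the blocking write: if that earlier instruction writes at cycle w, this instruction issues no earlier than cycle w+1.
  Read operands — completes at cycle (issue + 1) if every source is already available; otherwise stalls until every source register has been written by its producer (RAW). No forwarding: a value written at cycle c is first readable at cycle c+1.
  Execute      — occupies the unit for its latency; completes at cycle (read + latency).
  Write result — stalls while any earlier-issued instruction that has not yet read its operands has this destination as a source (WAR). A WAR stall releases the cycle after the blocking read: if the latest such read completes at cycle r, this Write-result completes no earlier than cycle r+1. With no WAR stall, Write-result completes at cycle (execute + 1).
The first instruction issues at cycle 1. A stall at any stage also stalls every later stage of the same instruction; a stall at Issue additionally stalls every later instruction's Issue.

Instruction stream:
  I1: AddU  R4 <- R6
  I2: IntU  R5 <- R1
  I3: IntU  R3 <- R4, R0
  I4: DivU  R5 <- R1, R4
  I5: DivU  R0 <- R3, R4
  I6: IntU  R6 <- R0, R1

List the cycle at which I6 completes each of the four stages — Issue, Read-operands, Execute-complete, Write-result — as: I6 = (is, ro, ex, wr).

I6 = (18, 27, 28, 29)

I1: IS=1 RO=2 EX=4 WR=5
I2: IS=2 RO=3 EX=4 WR=5
I3: IS=6 RO=7 EX=8 WR=9  [struct: IntU busy until I2 writes@5]
I4: IS=7 RO=8 EX=15 WR=16
I5: IS=17 RO=18 EX=25 WR=26  [struct: DivU busy until I4 writes@16]
I6: IS=18 RO=27 EX=28 WR=29  [RAW R0: wait I5 write@26]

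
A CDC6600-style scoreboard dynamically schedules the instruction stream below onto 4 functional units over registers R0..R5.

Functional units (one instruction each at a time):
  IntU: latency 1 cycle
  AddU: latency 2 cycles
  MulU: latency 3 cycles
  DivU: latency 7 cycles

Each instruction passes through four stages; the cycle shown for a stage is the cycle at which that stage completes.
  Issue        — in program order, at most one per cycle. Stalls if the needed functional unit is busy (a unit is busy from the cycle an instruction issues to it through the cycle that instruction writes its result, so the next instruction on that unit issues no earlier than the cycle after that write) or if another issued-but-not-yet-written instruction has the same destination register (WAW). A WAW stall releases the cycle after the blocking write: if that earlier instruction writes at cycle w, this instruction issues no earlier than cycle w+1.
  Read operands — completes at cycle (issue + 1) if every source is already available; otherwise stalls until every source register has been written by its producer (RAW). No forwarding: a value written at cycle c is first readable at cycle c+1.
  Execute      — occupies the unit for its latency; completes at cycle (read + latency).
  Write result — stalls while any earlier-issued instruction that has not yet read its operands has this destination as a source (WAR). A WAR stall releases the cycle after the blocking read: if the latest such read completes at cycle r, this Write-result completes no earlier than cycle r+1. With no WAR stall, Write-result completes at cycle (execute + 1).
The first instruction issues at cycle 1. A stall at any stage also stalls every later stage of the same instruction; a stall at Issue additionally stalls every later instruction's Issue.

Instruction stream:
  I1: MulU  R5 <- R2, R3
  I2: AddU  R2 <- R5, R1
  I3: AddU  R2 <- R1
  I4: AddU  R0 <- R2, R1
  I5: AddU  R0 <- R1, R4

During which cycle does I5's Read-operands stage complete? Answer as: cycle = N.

t=1  I1 dispatched to MulU
t=2  I1 operands ready · I2 dispatched to AddU
t=5  I1 complete
t=6  R5←I1
t=7  I2 operands ready
t=9  I2 complete
t=10  R2←I2
t=11  I3 dispatched to AddU
t=12  I3 operands ready
t=14  I3 complete
t=15  R2←I3
t=16  I4 dispatched to AddU
t=17  I4 operands ready
t=19  I4 complete
t=20  R0←I4
t=21  I5 dispatched to AddU
t=22  I5 operands ready
t=24  I5 complete
t=25  R0←I5

cycle = 22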